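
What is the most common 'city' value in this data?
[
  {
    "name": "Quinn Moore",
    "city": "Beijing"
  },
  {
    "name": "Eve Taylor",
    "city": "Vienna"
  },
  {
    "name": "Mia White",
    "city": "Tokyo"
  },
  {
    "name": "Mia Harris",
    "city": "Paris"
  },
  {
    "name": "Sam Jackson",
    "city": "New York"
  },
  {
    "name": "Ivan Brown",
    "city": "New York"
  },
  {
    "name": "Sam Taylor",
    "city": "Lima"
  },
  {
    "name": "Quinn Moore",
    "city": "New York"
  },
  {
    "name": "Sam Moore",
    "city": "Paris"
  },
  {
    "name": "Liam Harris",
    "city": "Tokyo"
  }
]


Counting 'city' values across 10 records:

  New York: 3 ###
  Tokyo: 2 ##
  Paris: 2 ##
  Beijing: 1 #
  Vienna: 1 #
  Lima: 1 #

Most common: New York (3 times)

New York (3 times)


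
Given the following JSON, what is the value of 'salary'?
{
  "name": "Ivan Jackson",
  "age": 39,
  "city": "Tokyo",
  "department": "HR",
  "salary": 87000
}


Looking up field 'salary'
Value: 87000

87000


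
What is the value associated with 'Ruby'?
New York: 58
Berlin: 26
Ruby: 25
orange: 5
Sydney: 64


Looking up key 'Ruby'
Value: 25

25


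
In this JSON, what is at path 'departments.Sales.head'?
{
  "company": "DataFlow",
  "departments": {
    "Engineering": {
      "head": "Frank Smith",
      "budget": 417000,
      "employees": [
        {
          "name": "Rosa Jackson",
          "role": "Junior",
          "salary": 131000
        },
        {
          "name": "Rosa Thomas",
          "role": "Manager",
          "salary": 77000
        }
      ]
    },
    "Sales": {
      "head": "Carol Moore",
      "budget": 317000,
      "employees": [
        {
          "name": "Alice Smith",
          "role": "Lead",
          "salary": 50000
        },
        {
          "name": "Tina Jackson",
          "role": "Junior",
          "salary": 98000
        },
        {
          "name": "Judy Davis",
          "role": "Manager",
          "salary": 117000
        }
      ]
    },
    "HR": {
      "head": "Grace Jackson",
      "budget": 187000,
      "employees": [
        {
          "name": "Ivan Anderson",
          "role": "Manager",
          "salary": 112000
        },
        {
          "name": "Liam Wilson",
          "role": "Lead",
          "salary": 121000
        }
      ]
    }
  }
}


Path: departments.Sales.head

Navigate:
  -> departments
  -> Sales
  -> head = 'Carol Moore'

Carol Moore


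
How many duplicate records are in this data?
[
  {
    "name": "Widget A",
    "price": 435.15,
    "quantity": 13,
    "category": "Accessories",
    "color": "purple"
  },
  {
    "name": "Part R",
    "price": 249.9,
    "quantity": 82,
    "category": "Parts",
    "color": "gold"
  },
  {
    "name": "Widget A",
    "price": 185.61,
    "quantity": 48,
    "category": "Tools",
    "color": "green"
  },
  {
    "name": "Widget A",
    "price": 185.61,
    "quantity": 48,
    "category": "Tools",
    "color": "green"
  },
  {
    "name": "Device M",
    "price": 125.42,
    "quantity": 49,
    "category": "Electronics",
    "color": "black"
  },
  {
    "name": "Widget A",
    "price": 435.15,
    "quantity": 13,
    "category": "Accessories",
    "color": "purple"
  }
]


Checking 6 records for duplicates:

  Row 1: Widget A ($435.15, qty 13)
  Row 2: Part R ($249.9, qty 82)
  Row 3: Widget A ($185.61, qty 48)
  Row 4: Widget A ($185.61, qty 48) <-- DUPLICATE
  Row 5: Device M ($125.42, qty 49)
  Row 6: Widget A ($435.15, qty 13) <-- DUPLICATE

Duplicates found: 2
Unique records: 4

2 duplicates, 4 unique


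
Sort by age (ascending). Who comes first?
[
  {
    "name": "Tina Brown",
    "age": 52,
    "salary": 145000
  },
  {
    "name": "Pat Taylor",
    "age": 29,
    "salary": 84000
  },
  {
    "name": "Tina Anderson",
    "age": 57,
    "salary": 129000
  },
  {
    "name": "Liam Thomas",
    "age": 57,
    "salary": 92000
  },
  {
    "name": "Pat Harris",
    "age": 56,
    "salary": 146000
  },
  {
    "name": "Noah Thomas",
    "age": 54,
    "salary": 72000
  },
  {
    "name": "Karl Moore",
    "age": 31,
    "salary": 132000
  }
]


Sort by: age (ascending)

Sorted order:
  1. Pat Taylor (age = 29)
  2. Karl Moore (age = 31)
  3. Tina Brown (age = 52)
  4. Noah Thomas (age = 54)
  5. Pat Harris (age = 56)
  6. Tina Anderson (age = 57)
  7. Liam Thomas (age = 57)

First: Pat Taylor

Pat Taylor


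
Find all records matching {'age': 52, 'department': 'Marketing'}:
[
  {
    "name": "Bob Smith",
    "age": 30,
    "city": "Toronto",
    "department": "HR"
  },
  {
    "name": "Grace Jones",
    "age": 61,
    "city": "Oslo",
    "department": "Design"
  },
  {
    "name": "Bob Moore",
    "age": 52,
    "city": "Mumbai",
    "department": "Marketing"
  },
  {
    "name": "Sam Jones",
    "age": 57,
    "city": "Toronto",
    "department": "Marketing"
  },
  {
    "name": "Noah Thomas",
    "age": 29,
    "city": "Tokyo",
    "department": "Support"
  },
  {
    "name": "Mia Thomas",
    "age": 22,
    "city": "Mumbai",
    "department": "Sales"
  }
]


Search criteria: {'age': 52, 'department': 'Marketing'}

Checking 6 records:
  Bob Smith: {age: 30, department: HR}
  Grace Jones: {age: 61, department: Design}
  Bob Moore: {age: 52, department: Marketing} <-- MATCH
  Sam Jones: {age: 57, department: Marketing}
  Noah Thomas: {age: 29, department: Support}
  Mia Thomas: {age: 22, department: Sales}

Matches: ["Bob Moore"]

["Bob Moore"]


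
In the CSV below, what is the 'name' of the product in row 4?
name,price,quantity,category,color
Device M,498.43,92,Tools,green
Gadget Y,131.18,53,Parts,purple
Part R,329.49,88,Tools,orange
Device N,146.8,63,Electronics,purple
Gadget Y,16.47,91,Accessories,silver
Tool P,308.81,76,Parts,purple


Query: Row 4 ('Device N'), column 'name'
Value: Device N

Device N


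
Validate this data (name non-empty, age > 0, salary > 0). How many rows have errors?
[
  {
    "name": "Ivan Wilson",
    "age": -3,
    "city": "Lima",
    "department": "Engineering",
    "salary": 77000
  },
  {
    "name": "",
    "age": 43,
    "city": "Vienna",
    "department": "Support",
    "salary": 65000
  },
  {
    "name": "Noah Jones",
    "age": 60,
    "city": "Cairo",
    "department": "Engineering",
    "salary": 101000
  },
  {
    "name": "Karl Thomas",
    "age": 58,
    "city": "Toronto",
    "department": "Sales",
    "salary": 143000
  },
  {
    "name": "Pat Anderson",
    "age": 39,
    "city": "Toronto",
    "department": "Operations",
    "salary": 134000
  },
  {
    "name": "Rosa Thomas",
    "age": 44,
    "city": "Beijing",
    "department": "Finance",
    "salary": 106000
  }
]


Validating 6 records:
Rules: name non-empty, age > 0, salary > 0

  Row 1 (Ivan Wilson): negative age: -3
  Row 2 (???): empty name
  Row 3 (Noah Jones): OK
  Row 4 (Karl Thomas): OK
  Row 5 (Pat Anderson): OK
  Row 6 (Rosa Thomas): OK

Total errors: 2

2 errors


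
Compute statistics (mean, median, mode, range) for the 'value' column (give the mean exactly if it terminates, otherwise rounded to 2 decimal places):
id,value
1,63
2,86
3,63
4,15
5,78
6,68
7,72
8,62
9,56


Data: [63, 86, 63, 15, 78, 68, 72, 62, 56]
Count: 9
Sum: 563
Mean: 563/9 ≈ 62.56 (rounded to 2 decimal places)
Sorted: [15, 56, 62, 63, 63, 68, 72, 78, 86]
Median: 63.0
Mode: 63 (2 times)
Range: 86 - 15 = 71
Min: 15, Max: 86

mean≈62.56, median=63.0, mode=63, range=71


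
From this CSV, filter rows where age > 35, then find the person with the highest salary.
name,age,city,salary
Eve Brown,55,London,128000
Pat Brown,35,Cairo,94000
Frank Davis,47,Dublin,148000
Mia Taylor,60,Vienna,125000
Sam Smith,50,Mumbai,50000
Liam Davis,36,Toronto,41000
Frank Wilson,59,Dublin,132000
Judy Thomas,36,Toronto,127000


Filter: age > 35
Sort by: salary (descending)

Filtered records (7):
  Frank Davis, age 47, salary $148000
  Frank Wilson, age 59, salary $132000
  Eve Brown, age 55, salary $128000
  Judy Thomas, age 36, salary $127000
  Mia Taylor, age 60, salary $125000
  Sam Smith, age 50, salary $50000
  Liam Davis, age 36, salary $41000

Highest salary: Frank Davis ($148000)

Frank Davis


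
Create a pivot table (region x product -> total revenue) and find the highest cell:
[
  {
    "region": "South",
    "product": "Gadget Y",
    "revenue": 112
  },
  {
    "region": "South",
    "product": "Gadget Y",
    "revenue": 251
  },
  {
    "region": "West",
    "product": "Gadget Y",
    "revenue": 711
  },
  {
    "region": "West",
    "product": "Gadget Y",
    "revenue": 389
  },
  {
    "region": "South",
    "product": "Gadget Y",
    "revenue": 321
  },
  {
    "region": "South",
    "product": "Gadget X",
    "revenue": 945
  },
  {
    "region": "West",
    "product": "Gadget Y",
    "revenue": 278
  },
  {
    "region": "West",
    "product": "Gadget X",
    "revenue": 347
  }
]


Pivot: region (rows) x product (columns) -> total revenue

     Gadget X      Gadget Y    
South          945           684  
West           347          1378  

Highest: West / Gadget Y = $1378

West / Gadget Y = $1378


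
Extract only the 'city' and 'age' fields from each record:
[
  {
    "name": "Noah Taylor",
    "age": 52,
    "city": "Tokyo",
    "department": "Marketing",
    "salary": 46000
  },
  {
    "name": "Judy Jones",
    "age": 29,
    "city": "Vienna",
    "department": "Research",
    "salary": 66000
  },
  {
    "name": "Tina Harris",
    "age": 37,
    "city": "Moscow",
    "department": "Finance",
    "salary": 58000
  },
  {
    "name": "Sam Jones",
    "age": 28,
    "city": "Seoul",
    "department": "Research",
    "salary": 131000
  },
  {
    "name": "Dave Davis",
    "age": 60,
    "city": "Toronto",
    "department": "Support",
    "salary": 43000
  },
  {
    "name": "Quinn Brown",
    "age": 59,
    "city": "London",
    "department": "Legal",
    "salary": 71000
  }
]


Original: 6 records with fields: name, age, city, department, salary
Keep: ['city', 'age']
Drop: ['name', 'department', 'salary']
Result: 6 records, 2 fields each

[
  {
    "city": "Tokyo",
    "age": 52
  },
  {
    "city": "Vienna",
    "age": 29
  },
  {
    "city": "Moscow",
    "age": 37
  },
  {
    "city": "Seoul",
    "age": 28
  },
  {
    "city": "Toronto",
    "age": 60
  },
  {
    "city": "London",
    "age": 59
  }
]


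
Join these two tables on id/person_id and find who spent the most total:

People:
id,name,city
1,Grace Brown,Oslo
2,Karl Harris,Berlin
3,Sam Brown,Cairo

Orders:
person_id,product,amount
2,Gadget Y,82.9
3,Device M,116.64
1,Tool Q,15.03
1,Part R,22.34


Join on: people.id = orders.person_id

Joined rows:
  Karl Harris (Berlin) bought Gadget Y for $82.9
  Sam Brown (Cairo) bought Device M for $116.64
  Grace Brown (Oslo) bought Tool Q for $15.03
  Grace Brown (Oslo) bought Part R for $22.34

Total per person:
  Sam Brown: $116.64
  Karl Harris: $82.90
  Grace Brown: $37.37

Top spender: Sam Brown ($116.64)

Sam Brown ($116.64)


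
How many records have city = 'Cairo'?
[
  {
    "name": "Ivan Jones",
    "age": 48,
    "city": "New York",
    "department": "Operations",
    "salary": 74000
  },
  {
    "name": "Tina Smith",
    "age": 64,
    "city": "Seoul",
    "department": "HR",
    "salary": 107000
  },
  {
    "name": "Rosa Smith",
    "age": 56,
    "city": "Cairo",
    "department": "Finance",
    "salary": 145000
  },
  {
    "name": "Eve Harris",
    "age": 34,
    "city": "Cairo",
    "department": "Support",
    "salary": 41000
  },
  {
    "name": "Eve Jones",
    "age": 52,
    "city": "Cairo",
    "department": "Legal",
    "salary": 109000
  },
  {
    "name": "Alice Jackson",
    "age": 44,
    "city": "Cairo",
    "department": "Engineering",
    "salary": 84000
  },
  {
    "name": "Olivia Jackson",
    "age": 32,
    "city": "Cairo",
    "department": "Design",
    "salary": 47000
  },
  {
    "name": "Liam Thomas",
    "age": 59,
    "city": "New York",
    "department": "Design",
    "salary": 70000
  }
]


Data: 8 records
Condition: city = 'Cairo'

Checking each record:
  Ivan Jones: New York
  Tina Smith: Seoul
  Rosa Smith: Cairo MATCH
  Eve Harris: Cairo MATCH
  Eve Jones: Cairo MATCH
  Alice Jackson: Cairo MATCH
  Olivia Jackson: Cairo MATCH
  Liam Thomas: New York

Count: 5

5


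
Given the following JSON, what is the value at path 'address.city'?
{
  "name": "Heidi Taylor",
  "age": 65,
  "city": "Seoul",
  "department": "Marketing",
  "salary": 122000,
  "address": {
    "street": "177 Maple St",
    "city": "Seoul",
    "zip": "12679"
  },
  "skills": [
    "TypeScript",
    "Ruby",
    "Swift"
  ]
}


Query: address.city
Path: address -> city
Value: Seoul

Seoul


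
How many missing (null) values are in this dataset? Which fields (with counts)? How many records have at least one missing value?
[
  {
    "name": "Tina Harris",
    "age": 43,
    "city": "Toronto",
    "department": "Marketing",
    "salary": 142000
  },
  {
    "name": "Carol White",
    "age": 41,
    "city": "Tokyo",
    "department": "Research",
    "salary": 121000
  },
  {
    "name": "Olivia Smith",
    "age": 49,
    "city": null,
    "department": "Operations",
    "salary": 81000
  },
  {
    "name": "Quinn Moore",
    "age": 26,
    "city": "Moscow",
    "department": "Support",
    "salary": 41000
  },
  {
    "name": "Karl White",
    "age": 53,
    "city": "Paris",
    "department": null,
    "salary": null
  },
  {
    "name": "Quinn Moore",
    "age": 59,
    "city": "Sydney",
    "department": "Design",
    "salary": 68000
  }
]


Checking for missing (null) values in 6 records:

  Tina Harris: complete
  Carol White: complete
  Olivia Smith: city
  Quinn Moore: complete
  Karl White: department, salary
  Quinn Moore: complete

Per field:
  name: 0 missing
  age: 0 missing
  city: 1 missing
  department: 1 missing
  salary: 1 missing

Total missing values: 3
Records with any missing: 2

3 missing values (city: 1, department: 1, salary: 1); 2 incomplete records


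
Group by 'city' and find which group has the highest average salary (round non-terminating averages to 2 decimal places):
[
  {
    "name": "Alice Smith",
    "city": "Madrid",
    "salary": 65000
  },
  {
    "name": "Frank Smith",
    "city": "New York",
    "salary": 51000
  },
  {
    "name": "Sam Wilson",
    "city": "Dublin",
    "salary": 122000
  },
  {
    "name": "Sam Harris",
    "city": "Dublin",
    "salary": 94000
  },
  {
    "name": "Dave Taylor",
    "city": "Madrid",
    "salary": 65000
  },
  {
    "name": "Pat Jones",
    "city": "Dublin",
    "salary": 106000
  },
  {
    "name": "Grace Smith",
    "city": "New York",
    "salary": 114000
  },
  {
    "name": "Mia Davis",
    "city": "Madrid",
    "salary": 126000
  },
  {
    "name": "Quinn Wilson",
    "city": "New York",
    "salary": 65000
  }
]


Group by: city

Groups:
  Dublin: 3 people, avg salary = 322000/3 ≈ $107333.33
  Madrid: 3 people, avg salary = 256000/3 ≈ $85333.33
  New York: 3 people, avg salary = 230000/3 ≈ $76666.67

Highest average salary: Dublin (≈$107333.33)

Dublin (≈$107333.33)


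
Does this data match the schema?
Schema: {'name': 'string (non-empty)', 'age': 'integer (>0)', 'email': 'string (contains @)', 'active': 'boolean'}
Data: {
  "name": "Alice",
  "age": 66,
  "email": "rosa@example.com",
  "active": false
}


Validating each field against schema:
  name: OK (non-empty string)
  age: OK (positive integer)
  email: OK (string with @)
  active: OK (boolean)

Result: VALID

VALID


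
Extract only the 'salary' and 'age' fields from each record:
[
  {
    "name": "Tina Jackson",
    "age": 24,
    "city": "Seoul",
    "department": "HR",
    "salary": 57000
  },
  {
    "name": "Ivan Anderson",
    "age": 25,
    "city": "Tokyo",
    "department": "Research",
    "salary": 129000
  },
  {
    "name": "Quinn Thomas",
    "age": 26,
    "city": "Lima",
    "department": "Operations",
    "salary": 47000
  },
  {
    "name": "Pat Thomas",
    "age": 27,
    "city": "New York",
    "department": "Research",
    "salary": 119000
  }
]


Original: 4 records with fields: name, age, city, department, salary
Keep: ['salary', 'age']
Drop: ['name', 'city', 'department']
Result: 4 records, 2 fields each

[
  {
    "salary": 57000,
    "age": 24
  },
  {
    "salary": 129000,
    "age": 25
  },
  {
    "salary": 47000,
    "age": 26
  },
  {
    "salary": 119000,
    "age": 27
  }
]


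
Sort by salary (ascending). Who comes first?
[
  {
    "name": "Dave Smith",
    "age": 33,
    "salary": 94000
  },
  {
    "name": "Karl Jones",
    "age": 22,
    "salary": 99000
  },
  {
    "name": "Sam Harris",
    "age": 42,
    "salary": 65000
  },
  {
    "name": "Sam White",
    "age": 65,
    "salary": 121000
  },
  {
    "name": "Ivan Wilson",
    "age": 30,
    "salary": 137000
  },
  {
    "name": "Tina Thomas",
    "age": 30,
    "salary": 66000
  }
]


Sort by: salary (ascending)

Sorted order:
  1. Sam Harris (salary = 65000)
  2. Tina Thomas (salary = 66000)
  3. Dave Smith (salary = 94000)
  4. Karl Jones (salary = 99000)
  5. Sam White (salary = 121000)
  6. Ivan Wilson (salary = 137000)

First: Sam Harris

Sam Harris


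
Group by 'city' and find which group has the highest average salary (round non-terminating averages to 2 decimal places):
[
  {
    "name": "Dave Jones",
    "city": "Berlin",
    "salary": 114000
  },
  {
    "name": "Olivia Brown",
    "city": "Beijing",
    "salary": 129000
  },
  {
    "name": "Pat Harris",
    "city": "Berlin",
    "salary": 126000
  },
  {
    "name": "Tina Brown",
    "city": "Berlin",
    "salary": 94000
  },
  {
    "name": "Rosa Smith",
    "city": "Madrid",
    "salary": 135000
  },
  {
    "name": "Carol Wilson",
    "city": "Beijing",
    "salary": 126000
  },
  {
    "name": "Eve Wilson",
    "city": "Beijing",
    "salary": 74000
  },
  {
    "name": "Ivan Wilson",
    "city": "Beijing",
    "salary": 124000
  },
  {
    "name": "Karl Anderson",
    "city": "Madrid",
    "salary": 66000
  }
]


Group by: city

Groups:
  Beijing: 4 people, avg salary = 453000/4 = $113250
  Berlin: 3 people, avg salary = 334000/3 ≈ $111333.33
  Madrid: 2 people, avg salary = 201000/2 = $100500

Highest average salary: Beijing ($113250)

Beijing ($113250)


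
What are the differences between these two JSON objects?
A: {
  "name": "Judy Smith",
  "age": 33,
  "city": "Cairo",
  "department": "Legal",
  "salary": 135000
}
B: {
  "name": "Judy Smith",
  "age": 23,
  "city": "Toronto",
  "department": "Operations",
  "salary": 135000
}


Comparing each field (in key order):
  name: same
  age: DIFFERENT
  city: DIFFERENT
  department: DIFFERENT
  salary: same
Differences:
  age: 33 -> 23
  city: Cairo -> Toronto
  department: Legal -> Operations

3 field(s) changed

3 changes: age, city, department


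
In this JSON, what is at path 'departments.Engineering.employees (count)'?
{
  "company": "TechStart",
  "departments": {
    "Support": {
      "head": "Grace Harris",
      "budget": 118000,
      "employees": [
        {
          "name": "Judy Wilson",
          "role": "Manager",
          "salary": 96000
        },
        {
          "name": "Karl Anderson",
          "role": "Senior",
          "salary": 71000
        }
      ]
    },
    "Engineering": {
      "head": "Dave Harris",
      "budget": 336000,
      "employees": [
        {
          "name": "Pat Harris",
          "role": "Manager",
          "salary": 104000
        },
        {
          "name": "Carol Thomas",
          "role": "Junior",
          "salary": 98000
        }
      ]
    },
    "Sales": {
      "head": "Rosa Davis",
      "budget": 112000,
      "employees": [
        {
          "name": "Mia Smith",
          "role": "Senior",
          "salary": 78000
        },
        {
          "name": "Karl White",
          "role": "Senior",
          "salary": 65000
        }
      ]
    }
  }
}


Path: departments.Engineering.employees (count)

Navigate:
  -> departments
  -> Engineering
  -> employees (array, length 2)

2


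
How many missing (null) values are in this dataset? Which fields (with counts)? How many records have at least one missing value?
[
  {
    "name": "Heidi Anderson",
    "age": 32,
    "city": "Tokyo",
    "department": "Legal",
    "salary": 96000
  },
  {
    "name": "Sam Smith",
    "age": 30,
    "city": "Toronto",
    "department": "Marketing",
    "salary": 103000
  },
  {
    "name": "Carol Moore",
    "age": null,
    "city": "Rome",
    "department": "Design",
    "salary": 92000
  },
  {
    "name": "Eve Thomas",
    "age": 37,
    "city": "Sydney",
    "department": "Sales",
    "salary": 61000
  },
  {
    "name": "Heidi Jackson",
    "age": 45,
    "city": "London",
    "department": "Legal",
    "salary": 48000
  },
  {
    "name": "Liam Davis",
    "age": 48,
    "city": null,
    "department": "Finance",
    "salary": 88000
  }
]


Checking for missing (null) values in 6 records:

  Heidi Anderson: complete
  Sam Smith: complete
  Carol Moore: age
  Eve Thomas: complete
  Heidi Jackson: complete
  Liam Davis: city

Per field:
  name: 0 missing
  age: 1 missing
  city: 1 missing
  department: 0 missing
  salary: 0 missing

Total missing values: 2
Records with any missing: 2

2 missing values (age: 1, city: 1); 2 incomplete records


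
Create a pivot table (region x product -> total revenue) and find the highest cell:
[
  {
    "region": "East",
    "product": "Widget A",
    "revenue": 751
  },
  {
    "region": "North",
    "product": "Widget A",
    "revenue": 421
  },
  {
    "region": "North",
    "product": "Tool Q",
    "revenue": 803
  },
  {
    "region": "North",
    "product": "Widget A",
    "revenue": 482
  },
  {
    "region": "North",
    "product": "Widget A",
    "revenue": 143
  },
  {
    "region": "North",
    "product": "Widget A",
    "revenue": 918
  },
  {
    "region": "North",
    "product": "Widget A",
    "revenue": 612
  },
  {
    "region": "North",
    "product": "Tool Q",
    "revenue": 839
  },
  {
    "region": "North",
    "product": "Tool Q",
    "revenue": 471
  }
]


Pivot: region (rows) x product (columns) -> total revenue

     Tool Q        Widget A    
East             0           751  
North         2113          2576  

Highest: North / Widget A = $2576

North / Widget A = $2576


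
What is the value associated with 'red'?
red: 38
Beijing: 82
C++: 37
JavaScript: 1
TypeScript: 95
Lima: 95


Looking up key 'red'
Value: 38

38


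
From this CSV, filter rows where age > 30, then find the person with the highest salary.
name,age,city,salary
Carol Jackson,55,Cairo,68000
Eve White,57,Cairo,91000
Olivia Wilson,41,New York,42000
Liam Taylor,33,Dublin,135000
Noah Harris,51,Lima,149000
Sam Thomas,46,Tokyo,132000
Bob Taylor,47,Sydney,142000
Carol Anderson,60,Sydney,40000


Filter: age > 30
Sort by: salary (descending)

Filtered records (8):
  Noah Harris, age 51, salary $149000
  Bob Taylor, age 47, salary $142000
  Liam Taylor, age 33, salary $135000
  Sam Thomas, age 46, salary $132000
  Eve White, age 57, salary $91000
  Carol Jackson, age 55, salary $68000
  Olivia Wilson, age 41, salary $42000
  Carol Anderson, age 60, salary $40000

Highest salary: Noah Harris ($149000)

Noah Harris


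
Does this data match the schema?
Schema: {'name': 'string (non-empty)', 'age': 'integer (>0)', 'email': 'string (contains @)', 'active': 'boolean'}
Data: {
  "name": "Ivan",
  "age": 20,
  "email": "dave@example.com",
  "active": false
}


Validating each field against schema:
  name: OK (non-empty string)
  age: OK (positive integer)
  email: OK (string with @)
  active: OK (boolean)

Result: VALID

VALID


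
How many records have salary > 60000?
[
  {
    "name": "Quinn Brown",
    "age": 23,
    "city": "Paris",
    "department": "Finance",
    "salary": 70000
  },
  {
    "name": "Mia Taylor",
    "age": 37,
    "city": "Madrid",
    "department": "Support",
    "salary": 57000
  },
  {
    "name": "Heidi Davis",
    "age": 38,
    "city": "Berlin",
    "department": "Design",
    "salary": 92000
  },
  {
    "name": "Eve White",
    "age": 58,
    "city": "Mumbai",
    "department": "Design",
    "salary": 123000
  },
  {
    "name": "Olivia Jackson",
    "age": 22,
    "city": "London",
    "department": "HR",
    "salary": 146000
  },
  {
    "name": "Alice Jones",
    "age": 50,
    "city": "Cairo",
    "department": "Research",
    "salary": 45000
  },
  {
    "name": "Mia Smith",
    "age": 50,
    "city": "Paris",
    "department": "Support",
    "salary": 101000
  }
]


Data: 7 records
Condition: salary > 60000

Checking each record:
  Quinn Brown: 70000 MATCH
  Mia Taylor: 57000
  Heidi Davis: 92000 MATCH
  Eve White: 123000 MATCH
  Olivia Jackson: 146000 MATCH
  Alice Jones: 45000
  Mia Smith: 101000 MATCH

Count: 5

5


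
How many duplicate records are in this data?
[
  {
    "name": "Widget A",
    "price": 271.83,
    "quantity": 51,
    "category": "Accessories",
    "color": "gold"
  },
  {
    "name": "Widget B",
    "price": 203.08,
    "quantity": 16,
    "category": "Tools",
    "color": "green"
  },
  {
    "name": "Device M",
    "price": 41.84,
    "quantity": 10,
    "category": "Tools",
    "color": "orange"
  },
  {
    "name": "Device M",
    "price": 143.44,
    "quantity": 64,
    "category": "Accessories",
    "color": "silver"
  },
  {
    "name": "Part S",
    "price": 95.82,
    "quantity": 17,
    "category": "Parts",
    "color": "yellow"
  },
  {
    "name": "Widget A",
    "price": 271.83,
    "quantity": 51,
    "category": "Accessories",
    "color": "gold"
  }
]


Checking 6 records for duplicates:

  Row 1: Widget A ($271.83, qty 51)
  Row 2: Widget B ($203.08, qty 16)
  Row 3: Device M ($41.84, qty 10)
  Row 4: Device M ($143.44, qty 64)
  Row 5: Part S ($95.82, qty 17)
  Row 6: Widget A ($271.83, qty 51) <-- DUPLICATE

Duplicates found: 1
Unique records: 5

1 duplicates, 5 unique


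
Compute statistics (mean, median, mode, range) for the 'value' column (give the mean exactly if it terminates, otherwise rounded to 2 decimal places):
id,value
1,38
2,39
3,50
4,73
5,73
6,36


Data: [38, 39, 50, 73, 73, 36]
Count: 6
Sum: 309
Mean: 309/6 = 51.5
Sorted: [36, 38, 39, 50, 73, 73]
Median: 44.5
Mode: 73 (2 times)
Range: 73 - 36 = 37
Min: 36, Max: 73

mean=51.5, median=44.5, mode=73, range=37


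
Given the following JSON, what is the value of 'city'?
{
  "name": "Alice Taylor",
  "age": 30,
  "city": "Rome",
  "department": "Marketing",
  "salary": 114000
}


Looking up field 'city'
Value: Rome

Rome


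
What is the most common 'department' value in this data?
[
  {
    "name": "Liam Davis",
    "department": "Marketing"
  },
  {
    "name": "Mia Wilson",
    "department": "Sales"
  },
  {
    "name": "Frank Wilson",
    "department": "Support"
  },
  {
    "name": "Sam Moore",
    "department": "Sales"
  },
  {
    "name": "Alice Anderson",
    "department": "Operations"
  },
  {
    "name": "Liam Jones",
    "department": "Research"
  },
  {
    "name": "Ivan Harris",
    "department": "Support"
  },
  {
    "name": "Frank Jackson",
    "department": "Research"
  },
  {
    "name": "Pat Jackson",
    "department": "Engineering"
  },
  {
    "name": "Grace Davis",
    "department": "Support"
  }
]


Counting 'department' values across 10 records:

  Support: 3 ###
  Sales: 2 ##
  Research: 2 ##
  Marketing: 1 #
  Operations: 1 #
  Engineering: 1 #

Most common: Support (3 times)

Support (3 times)


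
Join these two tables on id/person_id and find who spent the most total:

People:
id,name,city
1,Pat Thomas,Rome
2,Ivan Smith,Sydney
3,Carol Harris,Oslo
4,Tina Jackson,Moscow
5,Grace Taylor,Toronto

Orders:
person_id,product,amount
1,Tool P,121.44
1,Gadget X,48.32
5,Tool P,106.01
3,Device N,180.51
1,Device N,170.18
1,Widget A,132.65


Join on: people.id = orders.person_id

Joined rows:
  Pat Thomas (Rome) bought Tool P for $121.44
  Pat Thomas (Rome) bought Gadget X for $48.32
  Grace Taylor (Toronto) bought Tool P for $106.01
  Carol Harris (Oslo) bought Device N for $180.51
  Pat Thomas (Rome) bought Device N for $170.18
  Pat Thomas (Rome) bought Widget A for $132.65

Total per person:
  Pat Thomas: $472.59
  Carol Harris: $180.51
  Grace Taylor: $106.01

Top spender: Pat Thomas ($472.59)

Pat Thomas ($472.59)


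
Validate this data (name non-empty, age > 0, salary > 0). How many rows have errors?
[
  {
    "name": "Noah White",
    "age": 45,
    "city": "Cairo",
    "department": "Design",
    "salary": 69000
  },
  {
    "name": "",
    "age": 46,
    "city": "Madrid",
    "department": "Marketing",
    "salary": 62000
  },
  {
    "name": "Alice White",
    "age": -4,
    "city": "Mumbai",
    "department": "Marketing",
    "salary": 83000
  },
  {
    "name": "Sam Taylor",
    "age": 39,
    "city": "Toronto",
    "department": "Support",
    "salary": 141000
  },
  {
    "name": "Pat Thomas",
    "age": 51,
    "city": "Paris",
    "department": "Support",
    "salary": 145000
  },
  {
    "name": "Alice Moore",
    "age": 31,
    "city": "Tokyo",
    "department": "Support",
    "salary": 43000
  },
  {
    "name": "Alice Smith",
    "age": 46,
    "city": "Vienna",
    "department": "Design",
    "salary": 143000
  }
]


Validating 7 records:
Rules: name non-empty, age > 0, salary > 0

  Row 1 (Noah White): OK
  Row 2 (???): empty name
  Row 3 (Alice White): negative age: -4
  Row 4 (Sam Taylor): OK
  Row 5 (Pat Thomas): OK
  Row 6 (Alice Moore): OK
  Row 7 (Alice Smith): OK

Total errors: 2

2 errors


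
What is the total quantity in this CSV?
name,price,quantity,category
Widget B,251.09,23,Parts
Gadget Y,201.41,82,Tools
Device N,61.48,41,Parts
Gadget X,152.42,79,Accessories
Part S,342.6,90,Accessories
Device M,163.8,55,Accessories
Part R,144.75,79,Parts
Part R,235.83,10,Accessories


Computing total quantity:
Values: [23, 82, 41, 79, 90, 55, 79, 10]
Sum = 459

459


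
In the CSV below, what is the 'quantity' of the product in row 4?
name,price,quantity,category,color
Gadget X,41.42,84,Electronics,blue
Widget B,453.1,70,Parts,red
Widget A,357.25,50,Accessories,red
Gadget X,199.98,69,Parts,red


Query: Row 4 ('Gadget X'), column 'quantity'
Value: 69

69


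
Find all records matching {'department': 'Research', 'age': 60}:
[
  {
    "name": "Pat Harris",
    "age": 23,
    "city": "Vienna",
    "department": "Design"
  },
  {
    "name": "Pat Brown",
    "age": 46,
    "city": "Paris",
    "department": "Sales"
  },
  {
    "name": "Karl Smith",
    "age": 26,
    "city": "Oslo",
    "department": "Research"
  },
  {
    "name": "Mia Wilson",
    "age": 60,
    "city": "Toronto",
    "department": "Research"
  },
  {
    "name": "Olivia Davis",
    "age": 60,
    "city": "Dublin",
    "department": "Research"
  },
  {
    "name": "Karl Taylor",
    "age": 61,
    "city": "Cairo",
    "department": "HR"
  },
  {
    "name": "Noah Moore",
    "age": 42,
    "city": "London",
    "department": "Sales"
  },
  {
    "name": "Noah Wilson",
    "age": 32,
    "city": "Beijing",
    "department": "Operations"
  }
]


Search criteria: {'department': 'Research', 'age': 60}

Checking 8 records:
  Pat Harris: {department: Design, age: 23}
  Pat Brown: {department: Sales, age: 46}
  Karl Smith: {department: Research, age: 26}
  Mia Wilson: {department: Research, age: 60} <-- MATCH
  Olivia Davis: {department: Research, age: 60} <-- MATCH
  Karl Taylor: {department: HR, age: 61}
  Noah Moore: {department: Sales, age: 42}
  Noah Wilson: {department: Operations, age: 32}

Matches: ["Mia Wilson", "Olivia Davis"]

["Mia Wilson", "Olivia Davis"]


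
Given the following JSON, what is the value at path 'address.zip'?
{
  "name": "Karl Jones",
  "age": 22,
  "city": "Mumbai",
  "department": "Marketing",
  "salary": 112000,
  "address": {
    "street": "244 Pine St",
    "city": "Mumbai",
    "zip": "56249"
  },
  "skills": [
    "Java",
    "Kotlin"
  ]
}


Query: address.zip
Path: address -> zip
Value: 56249

56249


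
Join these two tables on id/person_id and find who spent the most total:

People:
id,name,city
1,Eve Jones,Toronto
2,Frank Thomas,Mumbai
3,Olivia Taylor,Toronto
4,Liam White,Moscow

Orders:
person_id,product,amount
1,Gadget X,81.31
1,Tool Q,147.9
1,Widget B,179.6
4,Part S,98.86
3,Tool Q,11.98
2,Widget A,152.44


Join on: people.id = orders.person_id

Joined rows:
  Eve Jones (Toronto) bought Gadget X for $81.31
  Eve Jones (Toronto) bought Tool Q for $147.9
  Eve Jones (Toronto) bought Widget B for $179.6
  Liam White (Moscow) bought Part S for $98.86
  Olivia Taylor (Toronto) bought Tool Q for $11.98
  Frank Thomas (Mumbai) bought Widget A for $152.44

Total per person:
  Eve Jones: $408.81
  Frank Thomas: $152.44
  Liam White: $98.86
  Olivia Taylor: $11.98

Top spender: Eve Jones ($408.81)

Eve Jones ($408.81)


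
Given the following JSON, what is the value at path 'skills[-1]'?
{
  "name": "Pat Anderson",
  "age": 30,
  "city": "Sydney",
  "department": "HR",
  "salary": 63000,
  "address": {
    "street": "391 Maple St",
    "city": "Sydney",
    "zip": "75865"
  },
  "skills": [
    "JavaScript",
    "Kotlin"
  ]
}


Query: skills[-1]
Path: skills -> last element
Value: Kotlin

Kotlin


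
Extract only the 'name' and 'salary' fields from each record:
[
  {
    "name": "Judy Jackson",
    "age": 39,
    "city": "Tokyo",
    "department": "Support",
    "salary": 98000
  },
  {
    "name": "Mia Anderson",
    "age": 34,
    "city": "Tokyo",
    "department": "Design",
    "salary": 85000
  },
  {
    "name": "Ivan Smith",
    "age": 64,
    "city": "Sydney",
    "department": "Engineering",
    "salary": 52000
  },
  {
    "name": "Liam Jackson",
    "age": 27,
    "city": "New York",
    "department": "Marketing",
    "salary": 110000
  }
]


Original: 4 records with fields: name, age, city, department, salary
Keep: ['name', 'salary']
Drop: ['age', 'city', 'department']
Result: 4 records, 2 fields each

[
  {
    "name": "Judy Jackson",
    "salary": 98000
  },
  {
    "name": "Mia Anderson",
    "salary": 85000
  },
  {
    "name": "Ivan Smith",
    "salary": 52000
  },
  {
    "name": "Liam Jackson",
    "salary": 110000
  }
]


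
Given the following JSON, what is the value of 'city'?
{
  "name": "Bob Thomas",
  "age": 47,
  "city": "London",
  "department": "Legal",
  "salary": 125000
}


Looking up field 'city'
Value: London

London


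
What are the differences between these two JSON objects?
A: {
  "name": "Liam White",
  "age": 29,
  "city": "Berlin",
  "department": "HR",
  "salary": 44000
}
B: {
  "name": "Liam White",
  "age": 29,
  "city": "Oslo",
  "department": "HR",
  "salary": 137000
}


Comparing each field (in key order):
  name: same
  age: same
  city: DIFFERENT
  department: same
  salary: DIFFERENT
Differences:
  city: Berlin -> Oslo
  salary: 44000 -> 137000

2 field(s) changed

2 changes: city, salary


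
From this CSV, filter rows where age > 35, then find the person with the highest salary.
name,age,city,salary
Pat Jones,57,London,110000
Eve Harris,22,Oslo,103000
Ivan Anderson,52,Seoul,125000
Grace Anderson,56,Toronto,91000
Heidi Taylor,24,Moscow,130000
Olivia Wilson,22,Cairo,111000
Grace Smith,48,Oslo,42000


Filter: age > 35
Sort by: salary (descending)

Filtered records (4):
  Ivan Anderson, age 52, salary $125000
  Pat Jones, age 57, salary $110000
  Grace Anderson, age 56, salary $91000
  Grace Smith, age 48, salary $42000

Highest salary: Ivan Anderson ($125000)

Ivan Anderson


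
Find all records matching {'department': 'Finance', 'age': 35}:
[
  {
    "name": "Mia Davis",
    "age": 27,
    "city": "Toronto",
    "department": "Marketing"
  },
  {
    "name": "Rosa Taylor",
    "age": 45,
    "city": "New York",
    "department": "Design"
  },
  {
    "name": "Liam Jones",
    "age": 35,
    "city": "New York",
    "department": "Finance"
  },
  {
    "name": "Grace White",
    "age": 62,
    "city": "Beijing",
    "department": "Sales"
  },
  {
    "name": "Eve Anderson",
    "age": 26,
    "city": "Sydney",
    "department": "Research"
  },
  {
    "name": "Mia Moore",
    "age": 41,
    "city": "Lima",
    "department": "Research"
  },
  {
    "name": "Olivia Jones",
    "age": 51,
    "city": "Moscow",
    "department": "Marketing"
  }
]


Search criteria: {'department': 'Finance', 'age': 35}

Checking 7 records:
  Mia Davis: {department: Marketing, age: 27}
  Rosa Taylor: {department: Design, age: 45}
  Liam Jones: {department: Finance, age: 35} <-- MATCH
  Grace White: {department: Sales, age: 62}
  Eve Anderson: {department: Research, age: 26}
  Mia Moore: {department: Research, age: 41}
  Olivia Jones: {department: Marketing, age: 51}

Matches: ["Liam Jones"]

["Liam Jones"]


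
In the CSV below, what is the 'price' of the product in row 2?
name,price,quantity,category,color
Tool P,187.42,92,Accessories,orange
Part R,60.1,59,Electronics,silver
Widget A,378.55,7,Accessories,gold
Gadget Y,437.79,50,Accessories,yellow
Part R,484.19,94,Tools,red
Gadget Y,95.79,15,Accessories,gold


Query: Row 2 ('Part R'), column 'price'
Value: 60.1

60.1


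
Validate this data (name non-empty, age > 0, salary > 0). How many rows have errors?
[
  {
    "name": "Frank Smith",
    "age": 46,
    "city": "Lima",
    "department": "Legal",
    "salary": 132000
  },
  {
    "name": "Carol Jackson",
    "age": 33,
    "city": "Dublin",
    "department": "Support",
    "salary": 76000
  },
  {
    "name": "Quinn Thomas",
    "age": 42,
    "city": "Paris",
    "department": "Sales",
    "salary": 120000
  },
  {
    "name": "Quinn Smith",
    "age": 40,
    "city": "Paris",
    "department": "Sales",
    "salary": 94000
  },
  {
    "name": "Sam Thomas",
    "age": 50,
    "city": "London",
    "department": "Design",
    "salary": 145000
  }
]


Validating 5 records:
Rules: name non-empty, age > 0, salary > 0

  Row 1 (Frank Smith): OK
  Row 2 (Carol Jackson): OK
  Row 3 (Quinn Thomas): OK
  Row 4 (Quinn Smith): OK
  Row 5 (Sam Thomas): OK

Total errors: 0

0 errors


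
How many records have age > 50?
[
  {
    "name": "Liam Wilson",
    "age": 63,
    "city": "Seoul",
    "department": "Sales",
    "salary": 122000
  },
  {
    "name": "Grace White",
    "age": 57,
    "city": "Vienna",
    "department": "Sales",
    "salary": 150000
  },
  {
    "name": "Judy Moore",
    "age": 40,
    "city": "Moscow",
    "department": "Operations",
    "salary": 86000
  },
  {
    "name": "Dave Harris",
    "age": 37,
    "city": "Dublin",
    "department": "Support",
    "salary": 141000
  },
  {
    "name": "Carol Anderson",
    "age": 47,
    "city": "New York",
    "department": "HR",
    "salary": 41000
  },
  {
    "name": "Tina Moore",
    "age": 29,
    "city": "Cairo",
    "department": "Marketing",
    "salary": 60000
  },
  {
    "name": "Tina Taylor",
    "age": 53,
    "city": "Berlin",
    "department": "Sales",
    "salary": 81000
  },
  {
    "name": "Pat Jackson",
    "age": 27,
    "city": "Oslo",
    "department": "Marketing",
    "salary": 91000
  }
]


Data: 8 records
Condition: age > 50

Checking each record:
  Liam Wilson: 63 MATCH
  Grace White: 57 MATCH
  Judy Moore: 40
  Dave Harris: 37
  Carol Anderson: 47
  Tina Moore: 29
  Tina Taylor: 53 MATCH
  Pat Jackson: 27

Count: 3

3


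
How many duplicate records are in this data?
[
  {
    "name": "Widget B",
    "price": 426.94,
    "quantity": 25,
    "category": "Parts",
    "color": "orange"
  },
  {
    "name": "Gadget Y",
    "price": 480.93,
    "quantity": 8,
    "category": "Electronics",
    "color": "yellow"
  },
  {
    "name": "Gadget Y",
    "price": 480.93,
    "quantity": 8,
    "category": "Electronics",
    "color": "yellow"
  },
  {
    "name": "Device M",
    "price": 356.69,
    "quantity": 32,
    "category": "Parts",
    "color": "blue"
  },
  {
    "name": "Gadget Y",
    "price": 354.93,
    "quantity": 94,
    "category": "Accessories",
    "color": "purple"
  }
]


Checking 5 records for duplicates:

  Row 1: Widget B ($426.94, qty 25)
  Row 2: Gadget Y ($480.93, qty 8)
  Row 3: Gadget Y ($480.93, qty 8) <-- DUPLICATE
  Row 4: Device M ($356.69, qty 32)
  Row 5: Gadget Y ($354.93, qty 94)

Duplicates found: 1
Unique records: 4

1 duplicates, 4 unique


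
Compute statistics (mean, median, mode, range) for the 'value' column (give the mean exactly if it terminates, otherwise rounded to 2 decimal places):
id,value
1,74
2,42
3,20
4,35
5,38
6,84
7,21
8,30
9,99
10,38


Data: [74, 42, 20, 35, 38, 84, 21, 30, 99, 38]
Count: 10
Sum: 481
Mean: 481/10 = 48.1
Sorted: [20, 21, 30, 35, 38, 38, 42, 74, 84, 99]
Median: 38.0
Mode: 38 (2 times)
Range: 99 - 20 = 79
Min: 20, Max: 99

mean=48.1, median=38.0, mode=38, range=79
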